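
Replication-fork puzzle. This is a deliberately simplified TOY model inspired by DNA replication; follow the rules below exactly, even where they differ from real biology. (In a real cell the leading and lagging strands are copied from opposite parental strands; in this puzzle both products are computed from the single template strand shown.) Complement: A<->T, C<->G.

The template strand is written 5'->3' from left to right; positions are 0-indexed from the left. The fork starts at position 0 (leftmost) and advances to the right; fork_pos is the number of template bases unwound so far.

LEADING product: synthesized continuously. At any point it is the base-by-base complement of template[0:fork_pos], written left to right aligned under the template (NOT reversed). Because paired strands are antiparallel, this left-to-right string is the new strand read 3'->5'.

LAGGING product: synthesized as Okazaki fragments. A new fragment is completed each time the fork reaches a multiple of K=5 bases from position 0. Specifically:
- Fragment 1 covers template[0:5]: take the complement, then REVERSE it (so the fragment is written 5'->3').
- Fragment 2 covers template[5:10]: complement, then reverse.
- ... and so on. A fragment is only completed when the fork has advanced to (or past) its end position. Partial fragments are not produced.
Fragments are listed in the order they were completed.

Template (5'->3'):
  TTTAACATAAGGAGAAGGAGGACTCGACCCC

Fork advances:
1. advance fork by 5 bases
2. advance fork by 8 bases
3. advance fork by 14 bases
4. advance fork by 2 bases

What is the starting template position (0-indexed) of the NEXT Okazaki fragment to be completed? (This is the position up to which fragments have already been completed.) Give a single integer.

Step 1: advance 5 -> fork_pos = 0 + 5 = 5. Reached multiple(s) of 5: 5 -> fragment 1 completed (1 total).
Step 2: advance 8 -> fork_pos = 5 + 8 = 13. Reached multiple(s) of 5: 10 -> fragment 2 completed (2 total).
Step 3: advance 14 -> fork_pos = 13 + 14 = 27. Reached multiple(s) of 5: 15, 20, 25 -> fragments 3-5 completed (5 total).
Step 4: advance 2 -> fork_pos = 27 + 2 = 29. Next multiple of 5 is 30 (not reached); still 5 fragment(s).
5 fragment(s) completed, covering template[0:25] (5 x 5 = 25). The next fragment, fragment 6, covers template[25:30], so it starts at position 25.

Answer: 25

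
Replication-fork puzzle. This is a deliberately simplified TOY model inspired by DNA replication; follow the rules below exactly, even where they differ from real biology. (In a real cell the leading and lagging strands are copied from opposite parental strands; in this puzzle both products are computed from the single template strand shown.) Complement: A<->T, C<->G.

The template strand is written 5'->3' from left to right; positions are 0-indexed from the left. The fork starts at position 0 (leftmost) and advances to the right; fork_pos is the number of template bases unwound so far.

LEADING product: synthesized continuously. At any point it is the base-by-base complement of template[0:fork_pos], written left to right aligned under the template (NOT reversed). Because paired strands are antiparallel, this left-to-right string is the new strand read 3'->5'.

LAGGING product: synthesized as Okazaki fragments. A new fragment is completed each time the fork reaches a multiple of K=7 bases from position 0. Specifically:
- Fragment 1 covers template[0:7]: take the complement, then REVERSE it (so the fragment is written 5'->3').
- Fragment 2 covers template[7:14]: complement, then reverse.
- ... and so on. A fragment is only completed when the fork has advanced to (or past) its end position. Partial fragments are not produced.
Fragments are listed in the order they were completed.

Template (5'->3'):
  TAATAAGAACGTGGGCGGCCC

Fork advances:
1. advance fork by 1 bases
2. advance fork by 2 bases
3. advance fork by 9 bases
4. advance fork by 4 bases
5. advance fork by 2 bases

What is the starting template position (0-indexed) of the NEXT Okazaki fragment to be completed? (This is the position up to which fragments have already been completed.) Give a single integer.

Answer: 14

Derivation:
Step 1: advance 1 -> fork_pos = 0 + 1 = 1. Next multiple of 7 is 7 (not reached); still 0 fragment(s).
Step 2: advance 2 -> fork_pos = 1 + 2 = 3. Next multiple of 7 is 7 (not reached); still 0 fragment(s).
Step 3: advance 9 -> fork_pos = 3 + 9 = 12. Reached multiple(s) of 7: 7 -> fragment 1 completed (1 total).
Step 4: advance 4 -> fork_pos = 12 + 4 = 16. Reached multiple(s) of 7: 14 -> fragment 2 completed (2 total).
Step 5: advance 2 -> fork_pos = 16 + 2 = 18. Next multiple of 7 is 21 (not reached); still 2 fragment(s).
2 fragment(s) completed, covering template[0:14] (2 x 7 = 14). The next fragment, fragment 3, covers template[14:21], so it starts at position 14.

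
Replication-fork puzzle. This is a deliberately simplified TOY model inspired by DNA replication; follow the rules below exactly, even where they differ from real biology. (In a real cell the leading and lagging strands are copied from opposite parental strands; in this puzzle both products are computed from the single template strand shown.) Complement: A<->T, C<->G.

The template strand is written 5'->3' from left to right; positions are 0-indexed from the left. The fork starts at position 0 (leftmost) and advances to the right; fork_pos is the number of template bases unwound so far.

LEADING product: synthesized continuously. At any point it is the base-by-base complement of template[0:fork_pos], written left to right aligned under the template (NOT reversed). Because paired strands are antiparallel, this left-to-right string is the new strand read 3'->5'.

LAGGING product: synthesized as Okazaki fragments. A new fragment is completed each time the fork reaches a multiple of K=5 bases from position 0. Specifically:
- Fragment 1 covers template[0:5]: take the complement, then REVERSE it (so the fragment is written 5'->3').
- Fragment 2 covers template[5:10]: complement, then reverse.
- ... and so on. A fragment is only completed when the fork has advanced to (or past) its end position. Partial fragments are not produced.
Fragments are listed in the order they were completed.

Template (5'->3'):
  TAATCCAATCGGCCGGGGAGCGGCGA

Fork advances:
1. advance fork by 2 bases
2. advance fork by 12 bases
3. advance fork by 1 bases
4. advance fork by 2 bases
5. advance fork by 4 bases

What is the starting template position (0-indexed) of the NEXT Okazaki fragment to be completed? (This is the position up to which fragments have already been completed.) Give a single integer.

Answer: 20

Derivation:
Step 1: advance 2 -> fork_pos = 0 + 2 = 2. Next multiple of 5 is 5 (not reached); still 0 fragment(s).
Step 2: advance 12 -> fork_pos = 2 + 12 = 14. Reached multiple(s) of 5: 5, 10 -> fragments 1-2 completed (2 total).
Step 3: advance 1 -> fork_pos = 14 + 1 = 15. Reached multiple(s) of 5: 15 -> fragment 3 completed (3 total).
Step 4: advance 2 -> fork_pos = 15 + 2 = 17. Next multiple of 5 is 20 (not reached); still 3 fragment(s).
Step 5: advance 4 -> fork_pos = 17 + 4 = 21. Reached multiple(s) of 5: 20 -> fragment 4 completed (4 total).
4 fragment(s) completed, covering template[0:20] (4 x 5 = 20). The next fragment, fragment 5, covers template[20:25], so it starts at position 20.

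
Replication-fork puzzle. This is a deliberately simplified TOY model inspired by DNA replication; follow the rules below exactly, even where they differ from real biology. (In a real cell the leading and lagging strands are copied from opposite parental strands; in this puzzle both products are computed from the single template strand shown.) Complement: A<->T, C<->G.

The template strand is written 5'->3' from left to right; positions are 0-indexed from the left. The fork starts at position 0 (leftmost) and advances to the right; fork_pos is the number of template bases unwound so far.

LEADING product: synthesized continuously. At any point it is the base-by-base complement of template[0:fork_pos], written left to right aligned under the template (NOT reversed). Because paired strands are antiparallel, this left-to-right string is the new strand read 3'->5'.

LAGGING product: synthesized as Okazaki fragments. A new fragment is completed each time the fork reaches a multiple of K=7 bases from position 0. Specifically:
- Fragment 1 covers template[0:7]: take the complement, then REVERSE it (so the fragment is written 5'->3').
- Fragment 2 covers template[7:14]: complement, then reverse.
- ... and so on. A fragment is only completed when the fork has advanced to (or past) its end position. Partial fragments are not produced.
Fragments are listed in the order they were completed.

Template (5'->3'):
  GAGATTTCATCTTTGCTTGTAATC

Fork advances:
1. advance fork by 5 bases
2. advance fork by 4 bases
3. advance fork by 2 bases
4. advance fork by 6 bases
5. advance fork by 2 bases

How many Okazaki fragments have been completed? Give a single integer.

Answer: 2

Derivation:
Step 1: advance 5 -> fork_pos = 0 + 5 = 5. Next multiple of 7 is 7 (not reached); still 0 fragment(s).
Step 2: advance 4 -> fork_pos = 5 + 4 = 9. Reached multiple(s) of 7: 7 -> fragment 1 completed (1 total).
Step 3: advance 2 -> fork_pos = 9 + 2 = 11. Next multiple of 7 is 14 (not reached); still 1 fragment(s).
Step 4: advance 6 -> fork_pos = 11 + 6 = 17. Reached multiple(s) of 7: 14 -> fragment 2 completed (2 total).
Step 5: advance 2 -> fork_pos = 17 + 2 = 19. Next multiple of 7 is 21 (not reached); still 2 fragment(s).
Check: final fork_pos = 19; the multiples of 7 that are <= 19 are 7..14 -> 19 // 7 = 2 completed fragment(s).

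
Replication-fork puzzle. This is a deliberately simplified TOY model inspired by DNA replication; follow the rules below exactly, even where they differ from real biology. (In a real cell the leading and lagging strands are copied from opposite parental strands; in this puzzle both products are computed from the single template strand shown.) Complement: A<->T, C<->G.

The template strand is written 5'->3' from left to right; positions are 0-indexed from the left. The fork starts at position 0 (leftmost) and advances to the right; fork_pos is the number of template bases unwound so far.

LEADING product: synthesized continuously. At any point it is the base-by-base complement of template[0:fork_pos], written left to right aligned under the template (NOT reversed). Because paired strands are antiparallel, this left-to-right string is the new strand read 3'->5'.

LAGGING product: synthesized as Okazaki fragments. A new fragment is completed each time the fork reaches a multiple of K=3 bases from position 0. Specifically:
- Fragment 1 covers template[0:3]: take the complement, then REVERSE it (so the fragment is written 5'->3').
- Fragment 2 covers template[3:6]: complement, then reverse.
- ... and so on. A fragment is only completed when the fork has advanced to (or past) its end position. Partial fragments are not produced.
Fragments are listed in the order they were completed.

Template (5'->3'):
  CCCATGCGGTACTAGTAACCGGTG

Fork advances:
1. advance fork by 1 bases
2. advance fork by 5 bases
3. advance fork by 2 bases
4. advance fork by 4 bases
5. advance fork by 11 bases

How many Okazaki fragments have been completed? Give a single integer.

Answer: 7

Derivation:
Step 1: advance 1 -> fork_pos = 0 + 1 = 1. Next multiple of 3 is 3 (not reached); still 0 fragment(s).
Step 2: advance 5 -> fork_pos = 1 + 5 = 6. Reached multiple(s) of 3: 3, 6 -> fragments 1-2 completed (2 total).
Step 3: advance 2 -> fork_pos = 6 + 2 = 8. Next multiple of 3 is 9 (not reached); still 2 fragment(s).
Step 4: advance 4 -> fork_pos = 8 + 4 = 12. Reached multiple(s) of 3: 9, 12 -> fragments 3-4 completed (4 total).
Step 5: advance 11 -> fork_pos = 12 + 11 = 23. Reached multiple(s) of 3: 15, 18, 21 -> fragments 5-7 completed (7 total).
Check: final fork_pos = 23; the multiples of 3 that are <= 23 are 3..21 -> 23 // 3 = 7 completed fragment(s).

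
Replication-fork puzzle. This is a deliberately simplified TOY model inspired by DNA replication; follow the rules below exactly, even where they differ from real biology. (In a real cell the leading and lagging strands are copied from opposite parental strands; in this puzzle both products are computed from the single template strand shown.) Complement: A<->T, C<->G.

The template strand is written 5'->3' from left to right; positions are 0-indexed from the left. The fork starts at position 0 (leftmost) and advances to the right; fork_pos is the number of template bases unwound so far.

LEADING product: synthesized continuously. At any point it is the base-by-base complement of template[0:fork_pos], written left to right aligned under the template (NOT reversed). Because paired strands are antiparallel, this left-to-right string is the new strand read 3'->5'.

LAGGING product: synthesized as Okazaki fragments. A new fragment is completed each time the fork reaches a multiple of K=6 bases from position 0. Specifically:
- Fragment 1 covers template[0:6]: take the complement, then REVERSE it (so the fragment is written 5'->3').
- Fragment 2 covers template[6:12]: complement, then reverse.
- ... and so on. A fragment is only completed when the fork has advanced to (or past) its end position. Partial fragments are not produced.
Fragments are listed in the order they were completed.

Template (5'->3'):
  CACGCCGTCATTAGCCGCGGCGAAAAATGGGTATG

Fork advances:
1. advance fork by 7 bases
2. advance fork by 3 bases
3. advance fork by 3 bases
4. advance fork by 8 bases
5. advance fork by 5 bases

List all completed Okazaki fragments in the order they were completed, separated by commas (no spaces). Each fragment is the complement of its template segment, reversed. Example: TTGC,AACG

Step 1: advance 7 -> fork_pos = 0 + 7 = 7. Reached multiple(s) of 6: 6 -> fragment 1 completed (1 total).
Step 2: advance 3 -> fork_pos = 7 + 3 = 10. Next multiple of 6 is 12 (not reached); still 1 fragment(s).
Step 3: advance 3 -> fork_pos = 10 + 3 = 13. Reached multiple(s) of 6: 12 -> fragment 2 completed (2 total).
Step 4: advance 8 -> fork_pos = 13 + 8 = 21. Reached multiple(s) of 6: 18 -> fragment 3 completed (3 total).
Step 5: advance 5 -> fork_pos = 21 + 5 = 26. Reached multiple(s) of 6: 24 -> fragment 4 completed (4 total).
Final fork_pos = 26, so 4 fragment(s) are complete. Build each: template segment -> complement -> reverse.
Fragment 1: template[0:6] = CACGCC -> complement GTGCGG -> reversed GGCGTG
Fragment 2: template[6:12] = GTCATT -> complement CAGTAA -> reversed AATGAC
Fragment 3: template[12:18] = AGCCGC -> complement TCGGCG -> reversed GCGGCT
Fragment 4: template[18:24] = GGCGAA -> complement CCGCTT -> reversed TTCGCC

Answer: GGCGTG,AATGAC,GCGGCT,TTCGCC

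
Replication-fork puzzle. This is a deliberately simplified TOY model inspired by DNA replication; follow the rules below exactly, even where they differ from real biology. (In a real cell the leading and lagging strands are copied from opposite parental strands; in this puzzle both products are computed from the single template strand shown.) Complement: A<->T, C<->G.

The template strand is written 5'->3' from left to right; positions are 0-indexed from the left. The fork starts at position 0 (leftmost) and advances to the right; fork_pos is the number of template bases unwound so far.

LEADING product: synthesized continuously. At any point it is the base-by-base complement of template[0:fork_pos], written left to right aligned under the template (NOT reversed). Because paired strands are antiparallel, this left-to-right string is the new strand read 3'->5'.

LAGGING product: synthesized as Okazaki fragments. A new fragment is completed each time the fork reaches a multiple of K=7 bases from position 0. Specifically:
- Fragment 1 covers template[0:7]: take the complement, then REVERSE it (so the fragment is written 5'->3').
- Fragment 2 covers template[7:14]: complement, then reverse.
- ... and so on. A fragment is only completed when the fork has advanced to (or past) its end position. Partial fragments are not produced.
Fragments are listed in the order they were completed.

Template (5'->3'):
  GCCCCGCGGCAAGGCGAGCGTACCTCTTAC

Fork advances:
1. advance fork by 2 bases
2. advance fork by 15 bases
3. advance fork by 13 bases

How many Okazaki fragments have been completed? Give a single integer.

Step 1: advance 2 -> fork_pos = 0 + 2 = 2. Next multiple of 7 is 7 (not reached); still 0 fragment(s).
Step 2: advance 15 -> fork_pos = 2 + 15 = 17. Reached multiple(s) of 7: 7, 14 -> fragments 1-2 completed (2 total).
Step 3: advance 13 -> fork_pos = 17 + 13 = 30. Reached multiple(s) of 7: 21, 28 -> fragments 3-4 completed (4 total).
Check: final fork_pos = 30; the multiples of 7 that are <= 30 are 7..28 -> 30 // 7 = 4 completed fragment(s).

Answer: 4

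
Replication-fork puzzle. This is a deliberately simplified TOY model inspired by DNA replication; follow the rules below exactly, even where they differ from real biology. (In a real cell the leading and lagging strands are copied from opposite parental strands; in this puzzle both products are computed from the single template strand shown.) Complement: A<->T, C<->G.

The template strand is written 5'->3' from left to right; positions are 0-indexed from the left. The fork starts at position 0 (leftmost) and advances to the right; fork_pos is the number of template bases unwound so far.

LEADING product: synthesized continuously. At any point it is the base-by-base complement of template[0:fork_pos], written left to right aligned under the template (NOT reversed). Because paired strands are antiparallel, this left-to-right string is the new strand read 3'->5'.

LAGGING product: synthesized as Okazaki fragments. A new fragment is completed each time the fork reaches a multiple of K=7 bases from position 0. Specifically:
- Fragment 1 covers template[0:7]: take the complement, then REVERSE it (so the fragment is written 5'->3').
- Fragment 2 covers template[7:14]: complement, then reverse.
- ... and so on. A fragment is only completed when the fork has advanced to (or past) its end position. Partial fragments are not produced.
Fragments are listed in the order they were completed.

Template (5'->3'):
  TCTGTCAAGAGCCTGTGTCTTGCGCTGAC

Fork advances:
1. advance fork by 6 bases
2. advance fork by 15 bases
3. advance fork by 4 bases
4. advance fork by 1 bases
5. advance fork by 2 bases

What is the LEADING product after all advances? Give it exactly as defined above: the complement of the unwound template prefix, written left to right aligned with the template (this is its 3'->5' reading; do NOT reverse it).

Answer: AGACAGTTCTCGGACACAGAACGCGACT

Derivation:
Step 1: advance 6 -> fork_pos = 0 + 6 = 6.
Step 2: advance 15 -> fork_pos = 6 + 15 = 21.
Step 3: advance 4 -> fork_pos = 21 + 4 = 25.
Step 4: advance 1 -> fork_pos = 25 + 1 = 26.
Step 5: advance 2 -> fork_pos = 26 + 2 = 28.
Unwound prefix: template[0:28] = TCTGTCAAGAGCCTGTGTCTTGCGCTGA
Complement it base by base (A<->T, C<->G), keeping left-to-right order:
  [0:5] TCTGT -> AGACA
  [5:10] CAAGA -> GTTCT
  [10:15] GCCTG -> CGGAC
  [15:20] TGTCT -> ACAGA
  [20:25] TGCGC -> ACGCG
  [25:28] TGA -> ACT
Concatenate: AGACAGTTCTCGGACACAGAACGCGACT (length 28; written aligned with the template, i.e. 3'->5').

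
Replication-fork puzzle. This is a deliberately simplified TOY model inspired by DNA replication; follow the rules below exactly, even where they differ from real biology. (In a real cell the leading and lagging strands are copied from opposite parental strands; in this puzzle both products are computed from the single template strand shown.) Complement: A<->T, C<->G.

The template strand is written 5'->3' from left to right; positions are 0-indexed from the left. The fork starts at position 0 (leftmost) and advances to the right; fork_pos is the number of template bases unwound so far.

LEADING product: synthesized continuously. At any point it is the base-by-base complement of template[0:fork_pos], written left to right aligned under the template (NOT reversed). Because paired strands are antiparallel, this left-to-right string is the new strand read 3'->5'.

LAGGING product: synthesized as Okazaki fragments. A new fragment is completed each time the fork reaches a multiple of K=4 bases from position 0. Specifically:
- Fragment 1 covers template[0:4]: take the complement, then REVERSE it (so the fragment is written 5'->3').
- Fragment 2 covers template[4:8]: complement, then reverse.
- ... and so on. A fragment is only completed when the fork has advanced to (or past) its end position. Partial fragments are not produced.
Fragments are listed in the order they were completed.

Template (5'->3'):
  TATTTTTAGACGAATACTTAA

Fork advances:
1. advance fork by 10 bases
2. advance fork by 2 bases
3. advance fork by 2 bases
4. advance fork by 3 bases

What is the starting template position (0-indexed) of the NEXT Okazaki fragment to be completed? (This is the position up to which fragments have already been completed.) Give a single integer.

Step 1: advance 10 -> fork_pos = 0 + 10 = 10. Reached multiple(s) of 4: 4, 8 -> fragments 1-2 completed (2 total).
Step 2: advance 2 -> fork_pos = 10 + 2 = 12. Reached multiple(s) of 4: 12 -> fragment 3 completed (3 total).
Step 3: advance 2 -> fork_pos = 12 + 2 = 14. Next multiple of 4 is 16 (not reached); still 3 fragment(s).
Step 4: advance 3 -> fork_pos = 14 + 3 = 17. Reached multiple(s) of 4: 16 -> fragment 4 completed (4 total).
4 fragment(s) completed, covering template[0:16] (4 x 4 = 16). The next fragment, fragment 5, covers template[16:20], so it starts at position 16.

Answer: 16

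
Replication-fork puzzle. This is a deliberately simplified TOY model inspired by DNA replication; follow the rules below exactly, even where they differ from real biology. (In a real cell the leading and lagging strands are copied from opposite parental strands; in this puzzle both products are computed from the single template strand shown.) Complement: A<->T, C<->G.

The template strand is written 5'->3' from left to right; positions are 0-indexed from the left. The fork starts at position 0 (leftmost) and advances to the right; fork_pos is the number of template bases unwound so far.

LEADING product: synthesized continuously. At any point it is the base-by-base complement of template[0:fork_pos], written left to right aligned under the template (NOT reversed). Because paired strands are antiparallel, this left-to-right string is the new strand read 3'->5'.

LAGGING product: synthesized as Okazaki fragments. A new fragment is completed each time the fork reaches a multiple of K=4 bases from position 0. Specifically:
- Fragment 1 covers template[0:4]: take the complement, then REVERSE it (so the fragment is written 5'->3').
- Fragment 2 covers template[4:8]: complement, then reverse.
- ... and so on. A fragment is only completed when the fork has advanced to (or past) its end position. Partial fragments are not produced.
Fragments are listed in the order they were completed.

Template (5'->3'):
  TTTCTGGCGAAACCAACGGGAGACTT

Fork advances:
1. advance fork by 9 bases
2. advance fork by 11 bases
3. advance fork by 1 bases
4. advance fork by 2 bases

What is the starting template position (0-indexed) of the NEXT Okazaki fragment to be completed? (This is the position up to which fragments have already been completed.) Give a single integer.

Answer: 20

Derivation:
Step 1: advance 9 -> fork_pos = 0 + 9 = 9. Reached multiple(s) of 4: 4, 8 -> fragments 1-2 completed (2 total).
Step 2: advance 11 -> fork_pos = 9 + 11 = 20. Reached multiple(s) of 4: 12, 16, 20 -> fragments 3-5 completed (5 total).
Step 3: advance 1 -> fork_pos = 20 + 1 = 21. Next multiple of 4 is 24 (not reached); still 5 fragment(s).
Step 4: advance 2 -> fork_pos = 21 + 2 = 23. Next multiple of 4 is 24 (not reached); still 5 fragment(s).
5 fragment(s) completed, covering template[0:20] (5 x 4 = 20). The next fragment, fragment 6, covers template[20:24], so it starts at position 20.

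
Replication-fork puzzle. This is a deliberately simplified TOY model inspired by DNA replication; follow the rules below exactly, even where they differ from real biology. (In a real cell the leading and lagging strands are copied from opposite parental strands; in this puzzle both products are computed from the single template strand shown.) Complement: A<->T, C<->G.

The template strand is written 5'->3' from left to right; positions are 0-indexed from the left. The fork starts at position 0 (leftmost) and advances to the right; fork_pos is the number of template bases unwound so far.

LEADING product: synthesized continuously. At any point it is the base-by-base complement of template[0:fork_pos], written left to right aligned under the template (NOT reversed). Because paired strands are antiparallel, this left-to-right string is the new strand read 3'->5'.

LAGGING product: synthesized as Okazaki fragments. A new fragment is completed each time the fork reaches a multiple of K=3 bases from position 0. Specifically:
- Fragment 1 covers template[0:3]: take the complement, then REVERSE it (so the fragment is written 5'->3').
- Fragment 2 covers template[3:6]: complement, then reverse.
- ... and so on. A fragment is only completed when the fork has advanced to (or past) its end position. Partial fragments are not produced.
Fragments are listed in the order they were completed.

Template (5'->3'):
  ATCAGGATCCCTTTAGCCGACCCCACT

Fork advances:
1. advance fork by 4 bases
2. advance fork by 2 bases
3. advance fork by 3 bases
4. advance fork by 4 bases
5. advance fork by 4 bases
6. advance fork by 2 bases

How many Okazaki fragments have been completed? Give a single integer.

Step 1: advance 4 -> fork_pos = 0 + 4 = 4. Reached multiple(s) of 3: 3 -> fragment 1 completed (1 total).
Step 2: advance 2 -> fork_pos = 4 + 2 = 6. Reached multiple(s) of 3: 6 -> fragment 2 completed (2 total).
Step 3: advance 3 -> fork_pos = 6 + 3 = 9. Reached multiple(s) of 3: 9 -> fragment 3 completed (3 total).
Step 4: advance 4 -> fork_pos = 9 + 4 = 13. Reached multiple(s) of 3: 12 -> fragment 4 completed (4 total).
Step 5: advance 4 -> fork_pos = 13 + 4 = 17. Reached multiple(s) of 3: 15 -> fragment 5 completed (5 total).
Step 6: advance 2 -> fork_pos = 17 + 2 = 19. Reached multiple(s) of 3: 18 -> fragment 6 completed (6 total).
Check: final fork_pos = 19; the multiples of 3 that are <= 19 are 3..18 -> 19 // 3 = 6 completed fragment(s).

Answer: 6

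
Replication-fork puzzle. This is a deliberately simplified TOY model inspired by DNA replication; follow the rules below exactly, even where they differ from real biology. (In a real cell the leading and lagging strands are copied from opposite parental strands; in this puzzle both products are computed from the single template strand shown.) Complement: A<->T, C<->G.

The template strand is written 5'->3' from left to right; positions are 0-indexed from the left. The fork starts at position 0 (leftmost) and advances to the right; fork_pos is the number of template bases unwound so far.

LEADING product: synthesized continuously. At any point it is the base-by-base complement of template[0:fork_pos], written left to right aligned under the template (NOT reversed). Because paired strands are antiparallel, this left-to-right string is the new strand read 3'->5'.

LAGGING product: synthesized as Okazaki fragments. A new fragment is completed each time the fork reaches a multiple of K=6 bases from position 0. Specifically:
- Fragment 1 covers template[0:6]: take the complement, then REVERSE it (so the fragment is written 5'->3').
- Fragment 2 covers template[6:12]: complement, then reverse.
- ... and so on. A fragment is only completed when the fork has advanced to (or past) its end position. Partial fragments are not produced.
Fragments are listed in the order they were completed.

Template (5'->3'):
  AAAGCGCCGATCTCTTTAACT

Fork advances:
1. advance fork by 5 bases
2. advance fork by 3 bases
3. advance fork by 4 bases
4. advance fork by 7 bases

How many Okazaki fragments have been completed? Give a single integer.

Answer: 3

Derivation:
Step 1: advance 5 -> fork_pos = 0 + 5 = 5. Next multiple of 6 is 6 (not reached); still 0 fragment(s).
Step 2: advance 3 -> fork_pos = 5 + 3 = 8. Reached multiple(s) of 6: 6 -> fragment 1 completed (1 total).
Step 3: advance 4 -> fork_pos = 8 + 4 = 12. Reached multiple(s) of 6: 12 -> fragment 2 completed (2 total).
Step 4: advance 7 -> fork_pos = 12 + 7 = 19. Reached multiple(s) of 6: 18 -> fragment 3 completed (3 total).
Check: final fork_pos = 19; the multiples of 6 that are <= 19 are 6..18 -> 19 // 6 = 3 completed fragment(s).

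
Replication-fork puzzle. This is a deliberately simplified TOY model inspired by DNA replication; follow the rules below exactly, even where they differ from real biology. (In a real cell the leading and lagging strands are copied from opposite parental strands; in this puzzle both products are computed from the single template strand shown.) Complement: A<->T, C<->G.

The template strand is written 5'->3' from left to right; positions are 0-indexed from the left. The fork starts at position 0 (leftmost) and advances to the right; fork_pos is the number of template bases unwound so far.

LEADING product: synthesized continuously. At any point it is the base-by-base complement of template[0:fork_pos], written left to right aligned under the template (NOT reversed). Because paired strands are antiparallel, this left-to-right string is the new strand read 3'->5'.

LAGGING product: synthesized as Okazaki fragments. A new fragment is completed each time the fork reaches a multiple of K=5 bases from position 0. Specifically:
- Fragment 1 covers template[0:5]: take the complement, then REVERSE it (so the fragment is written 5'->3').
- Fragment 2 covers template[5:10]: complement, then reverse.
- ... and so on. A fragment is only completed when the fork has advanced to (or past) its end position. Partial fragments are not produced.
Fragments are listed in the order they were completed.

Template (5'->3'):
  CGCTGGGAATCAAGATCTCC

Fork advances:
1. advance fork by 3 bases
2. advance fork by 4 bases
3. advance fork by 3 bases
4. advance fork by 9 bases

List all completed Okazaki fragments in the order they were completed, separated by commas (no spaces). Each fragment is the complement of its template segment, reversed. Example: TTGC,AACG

Step 1: advance 3 -> fork_pos = 0 + 3 = 3. Next multiple of 5 is 5 (not reached); still 0 fragment(s).
Step 2: advance 4 -> fork_pos = 3 + 4 = 7. Reached multiple(s) of 5: 5 -> fragment 1 completed (1 total).
Step 3: advance 3 -> fork_pos = 7 + 3 = 10. Reached multiple(s) of 5: 10 -> fragment 2 completed (2 total).
Step 4: advance 9 -> fork_pos = 10 + 9 = 19. Reached multiple(s) of 5: 15 -> fragment 3 completed (3 total).
Final fork_pos = 19, so 3 fragment(s) are complete. Build each: template segment -> complement -> reverse.
Fragment 1: template[0:5] = CGCTG -> complement GCGAC -> reversed CAGCG
Fragment 2: template[5:10] = GGAAT -> complement CCTTA -> reversed ATTCC
Fragment 3: template[10:15] = CAAGA -> complement GTTCT -> reversed TCTTG

Answer: CAGCG,ATTCC,TCTTG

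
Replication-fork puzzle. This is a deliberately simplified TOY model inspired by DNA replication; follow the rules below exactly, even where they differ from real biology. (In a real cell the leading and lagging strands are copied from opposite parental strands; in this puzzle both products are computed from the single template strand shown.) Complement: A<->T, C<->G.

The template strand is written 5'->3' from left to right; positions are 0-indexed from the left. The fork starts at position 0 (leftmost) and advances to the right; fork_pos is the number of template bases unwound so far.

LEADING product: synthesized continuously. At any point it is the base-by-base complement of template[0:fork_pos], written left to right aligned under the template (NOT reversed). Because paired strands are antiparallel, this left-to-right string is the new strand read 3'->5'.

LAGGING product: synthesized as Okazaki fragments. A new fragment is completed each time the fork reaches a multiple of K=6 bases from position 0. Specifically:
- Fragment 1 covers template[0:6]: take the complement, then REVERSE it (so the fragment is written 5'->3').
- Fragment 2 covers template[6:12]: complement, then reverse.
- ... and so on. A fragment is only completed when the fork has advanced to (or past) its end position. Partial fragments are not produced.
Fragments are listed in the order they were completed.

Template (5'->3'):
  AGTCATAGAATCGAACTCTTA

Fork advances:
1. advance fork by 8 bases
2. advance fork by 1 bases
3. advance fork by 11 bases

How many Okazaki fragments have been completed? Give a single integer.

Answer: 3

Derivation:
Step 1: advance 8 -> fork_pos = 0 + 8 = 8. Reached multiple(s) of 6: 6 -> fragment 1 completed (1 total).
Step 2: advance 1 -> fork_pos = 8 + 1 = 9. Next multiple of 6 is 12 (not reached); still 1 fragment(s).
Step 3: advance 11 -> fork_pos = 9 + 11 = 20. Reached multiple(s) of 6: 12, 18 -> fragments 2-3 completed (3 total).
Check: final fork_pos = 20; the multiples of 6 that are <= 20 are 6..18 -> 20 // 6 = 3 completed fragment(s).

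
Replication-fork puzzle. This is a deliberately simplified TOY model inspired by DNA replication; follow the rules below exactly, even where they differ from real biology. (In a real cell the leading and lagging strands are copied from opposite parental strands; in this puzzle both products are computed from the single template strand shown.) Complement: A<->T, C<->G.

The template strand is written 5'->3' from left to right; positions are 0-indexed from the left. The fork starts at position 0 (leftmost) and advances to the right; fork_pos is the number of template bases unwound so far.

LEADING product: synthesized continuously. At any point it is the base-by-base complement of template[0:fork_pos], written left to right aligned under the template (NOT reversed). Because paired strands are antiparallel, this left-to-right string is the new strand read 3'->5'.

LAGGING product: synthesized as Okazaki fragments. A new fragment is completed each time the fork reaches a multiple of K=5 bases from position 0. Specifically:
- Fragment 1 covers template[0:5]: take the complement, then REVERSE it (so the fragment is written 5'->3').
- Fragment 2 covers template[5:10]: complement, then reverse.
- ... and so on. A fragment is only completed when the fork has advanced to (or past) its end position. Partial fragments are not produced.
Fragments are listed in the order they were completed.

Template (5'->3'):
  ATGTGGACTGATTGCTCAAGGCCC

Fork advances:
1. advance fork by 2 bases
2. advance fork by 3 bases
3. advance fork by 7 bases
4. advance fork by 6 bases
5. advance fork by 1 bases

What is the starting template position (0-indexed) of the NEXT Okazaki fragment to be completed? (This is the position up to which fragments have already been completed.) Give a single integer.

Answer: 15

Derivation:
Step 1: advance 2 -> fork_pos = 0 + 2 = 2. Next multiple of 5 is 5 (not reached); still 0 fragment(s).
Step 2: advance 3 -> fork_pos = 2 + 3 = 5. Reached multiple(s) of 5: 5 -> fragment 1 completed (1 total).
Step 3: advance 7 -> fork_pos = 5 + 7 = 12. Reached multiple(s) of 5: 10 -> fragment 2 completed (2 total).
Step 4: advance 6 -> fork_pos = 12 + 6 = 18. Reached multiple(s) of 5: 15 -> fragment 3 completed (3 total).
Step 5: advance 1 -> fork_pos = 18 + 1 = 19. Next multiple of 5 is 20 (not reached); still 3 fragment(s).
3 fragment(s) completed, covering template[0:15] (3 x 5 = 15). The next fragment, fragment 4, covers template[15:20], so it starts at position 15.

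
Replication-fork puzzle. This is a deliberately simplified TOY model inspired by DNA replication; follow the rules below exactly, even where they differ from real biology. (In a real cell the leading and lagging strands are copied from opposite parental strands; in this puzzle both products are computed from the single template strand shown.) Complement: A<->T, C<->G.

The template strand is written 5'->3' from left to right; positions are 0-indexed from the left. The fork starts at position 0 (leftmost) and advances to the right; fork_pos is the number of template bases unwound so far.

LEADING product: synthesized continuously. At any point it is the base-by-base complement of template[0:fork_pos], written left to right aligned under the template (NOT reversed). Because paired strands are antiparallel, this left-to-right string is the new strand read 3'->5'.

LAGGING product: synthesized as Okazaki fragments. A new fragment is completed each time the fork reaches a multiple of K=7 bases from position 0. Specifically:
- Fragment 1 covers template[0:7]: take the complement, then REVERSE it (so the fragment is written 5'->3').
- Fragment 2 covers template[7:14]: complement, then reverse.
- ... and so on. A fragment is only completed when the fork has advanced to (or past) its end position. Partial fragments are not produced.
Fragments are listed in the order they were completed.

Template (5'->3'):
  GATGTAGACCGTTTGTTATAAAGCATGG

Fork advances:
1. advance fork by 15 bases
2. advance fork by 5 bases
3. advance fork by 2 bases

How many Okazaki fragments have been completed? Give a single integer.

Step 1: advance 15 -> fork_pos = 0 + 15 = 15. Reached multiple(s) of 7: 7, 14 -> fragments 1-2 completed (2 total).
Step 2: advance 5 -> fork_pos = 15 + 5 = 20. Next multiple of 7 is 21 (not reached); still 2 fragment(s).
Step 3: advance 2 -> fork_pos = 20 + 2 = 22. Reached multiple(s) of 7: 21 -> fragment 3 completed (3 total).
Check: final fork_pos = 22; the multiples of 7 that are <= 22 are 7..21 -> 22 // 7 = 3 completed fragment(s).

Answer: 3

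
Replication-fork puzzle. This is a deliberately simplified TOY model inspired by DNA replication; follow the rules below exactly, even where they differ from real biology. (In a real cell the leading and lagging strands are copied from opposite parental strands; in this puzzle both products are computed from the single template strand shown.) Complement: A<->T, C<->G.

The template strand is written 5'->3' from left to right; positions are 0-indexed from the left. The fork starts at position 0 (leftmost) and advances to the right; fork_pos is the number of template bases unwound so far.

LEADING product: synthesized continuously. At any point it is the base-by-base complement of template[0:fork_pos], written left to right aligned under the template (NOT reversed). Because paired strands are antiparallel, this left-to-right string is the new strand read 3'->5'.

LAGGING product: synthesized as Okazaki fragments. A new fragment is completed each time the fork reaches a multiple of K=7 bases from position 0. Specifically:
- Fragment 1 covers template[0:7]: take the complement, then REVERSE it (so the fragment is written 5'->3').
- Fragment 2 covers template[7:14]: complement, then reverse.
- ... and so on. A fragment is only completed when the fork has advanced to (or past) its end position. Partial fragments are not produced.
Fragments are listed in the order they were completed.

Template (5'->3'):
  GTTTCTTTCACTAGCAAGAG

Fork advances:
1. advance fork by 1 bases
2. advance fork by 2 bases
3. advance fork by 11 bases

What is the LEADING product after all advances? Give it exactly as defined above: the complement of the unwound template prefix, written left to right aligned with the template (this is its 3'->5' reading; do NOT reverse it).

Answer: CAAAGAAAGTGATC

Derivation:
Step 1: advance 1 -> fork_pos = 0 + 1 = 1.
Step 2: advance 2 -> fork_pos = 1 + 2 = 3.
Step 3: advance 11 -> fork_pos = 3 + 11 = 14.
Unwound prefix: template[0:14] = GTTTCTTTCACTAG
Complement it base by base (A<->T, C<->G), keeping left-to-right order:
  [0:5] GTTTC -> CAAAG
  [5:10] TTTCA -> AAAGT
  [10:14] CTAG -> GATC
Concatenate: CAAAGAAAGTGATC (length 14; written aligned with the template, i.e. 3'->5').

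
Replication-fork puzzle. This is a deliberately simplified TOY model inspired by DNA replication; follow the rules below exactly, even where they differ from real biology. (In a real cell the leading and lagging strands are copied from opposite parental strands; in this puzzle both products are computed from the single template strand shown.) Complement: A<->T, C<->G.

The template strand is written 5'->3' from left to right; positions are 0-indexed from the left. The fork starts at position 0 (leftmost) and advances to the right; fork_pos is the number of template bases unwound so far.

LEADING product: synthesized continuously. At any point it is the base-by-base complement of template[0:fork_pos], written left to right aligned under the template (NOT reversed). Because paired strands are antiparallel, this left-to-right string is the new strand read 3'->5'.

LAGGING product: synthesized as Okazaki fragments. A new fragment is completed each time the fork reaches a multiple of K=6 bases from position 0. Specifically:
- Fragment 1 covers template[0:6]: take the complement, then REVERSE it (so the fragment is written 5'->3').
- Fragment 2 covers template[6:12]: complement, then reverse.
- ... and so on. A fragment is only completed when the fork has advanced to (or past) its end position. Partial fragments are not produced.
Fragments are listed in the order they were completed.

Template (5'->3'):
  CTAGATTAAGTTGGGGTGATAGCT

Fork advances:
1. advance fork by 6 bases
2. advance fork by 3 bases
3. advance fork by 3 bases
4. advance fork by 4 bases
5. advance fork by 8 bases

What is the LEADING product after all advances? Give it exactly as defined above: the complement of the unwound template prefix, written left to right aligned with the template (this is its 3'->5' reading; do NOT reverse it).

Answer: GATCTAATTCAACCCCACTATCGA

Derivation:
Step 1: advance 6 -> fork_pos = 0 + 6 = 6.
Step 2: advance 3 -> fork_pos = 6 + 3 = 9.
Step 3: advance 3 -> fork_pos = 9 + 3 = 12.
Step 4: advance 4 -> fork_pos = 12 + 4 = 16.
Step 5: advance 8 -> fork_pos = 16 + 8 = 24.
Unwound prefix: template[0:24] = CTAGATTAAGTTGGGGTGATAGCT
Complement it base by base (A<->T, C<->G), keeping left-to-right order:
  [0:5] CTAGA -> GATCT
  [5:10] TTAAG -> AATTC
  [10:15] TTGGG -> AACCC
  [15:20] GTGAT -> CACTA
  [20:24] AGCT -> TCGA
Concatenate: GATCTAATTCAACCCCACTATCGA (length 24; written aligned with the template, i.e. 3'->5').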